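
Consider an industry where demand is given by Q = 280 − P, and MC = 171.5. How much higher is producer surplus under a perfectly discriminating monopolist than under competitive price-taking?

Inverting demand: P = 280 − Q.
Competitive firms price at marginal cost: P = 171.5, giving Q = 108.5.
PS = (171.5 − 171.5)·108.5 = 0.
Under first-degree price discrimination the firm charges each unit its demand price and produces up to where P = MC, i.e. Q = 108.5. Consumer surplus is zero; producer surplus equals total surplus.
PS = ½·(280 − 171.5)·108.5 = 5886.125.
Change in producer surplus: 5886.125 − 0 = 5886.125.

Producer surplus rises by 5886.125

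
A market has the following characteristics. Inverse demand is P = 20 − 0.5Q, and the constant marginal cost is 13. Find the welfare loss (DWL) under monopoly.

DWL = 12.25

Competitive firms price at marginal cost: P = 13, giving Q = 14.
Monopoly sets MR = MC: 20 − Q = 13 ⇒ Q = 7, P = 20 − 0.5·7 = 16.5.
DWL is the triangle between Q = 7 and Q = 14: ½·(14 − 7)·(16.5 − 13) = 12.25.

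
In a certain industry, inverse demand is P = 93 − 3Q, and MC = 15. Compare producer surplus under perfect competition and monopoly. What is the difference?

Under competition P = MC = 15, so Q = (93 − 15)/3 = 26.
PS = (15 − 15)·26 = 0.
The monopolist equates marginal revenue to marginal cost: 93 − 6Q = 15, so Q = 13. From demand, P = 54.
PS = (54 − 15)·13 = 507.
Change in producer surplus: 507 − 0 = 507.

Producer surplus rises by 507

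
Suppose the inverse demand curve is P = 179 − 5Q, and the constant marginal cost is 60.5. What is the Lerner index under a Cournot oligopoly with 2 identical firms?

In a 2-firm Cournot equilibrium, symmetry and the first-order condition give q = (179 − 60.5)/(15) = 7.9. So Q = 15.8 and P = 100.
Lerner index = (P − MC)/P = (100 − 60.5)/100 = 0.395.

Lerner index = 0.395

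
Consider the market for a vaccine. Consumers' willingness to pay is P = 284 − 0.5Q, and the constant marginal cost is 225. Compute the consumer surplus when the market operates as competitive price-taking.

CS = 3481

Perfect competition: P = MC = 225, so 284 − 0.5Q = 225 and Q = 118.
CS = ½·(284 − 225)·118 = 3481.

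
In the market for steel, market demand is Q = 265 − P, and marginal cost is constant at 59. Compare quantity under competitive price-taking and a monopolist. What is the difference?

Inverting demand: P = 265 − Q.
Competitive firms price at marginal cost: P = 59, giving Q = 206.
Monopoly sets MR = MC: 265 − 2Q = 59 ⇒ Q = 103, P = 265 − 103 = 162.
Change in quantity: 103 − 206 = −103.

Quantity falls by 103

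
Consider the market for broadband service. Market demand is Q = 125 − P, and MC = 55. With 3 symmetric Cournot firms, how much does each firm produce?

q_i = 17.5

Inverting demand: P = 125 − Q.
With 3 symmetric Cournot firms, each firm's FOC gives 125 − 4q = 55, so q = 17.5, Q = 3·17.5 = 52.5, and P = 72.5.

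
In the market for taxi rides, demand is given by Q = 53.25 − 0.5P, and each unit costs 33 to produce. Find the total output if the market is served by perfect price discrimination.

Q = 36.75

Inverting demand: P = 106.5 − 2Q.
Under first-degree price discrimination the firm charges each unit its demand price and produces up to where P = MC, i.e. Q = 36.75. Consumer surplus is zero; producer surplus equals total surplus.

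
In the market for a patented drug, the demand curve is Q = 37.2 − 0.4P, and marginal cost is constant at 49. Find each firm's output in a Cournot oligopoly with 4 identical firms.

q_i = 3.52

Inverting demand: P = 93 − 2.5Q.
Cournot with 4 identical firms: the symmetric best-response condition is 93 − 12.5q = 49. Each firm produces q = 3.52, total output Q = 14.08, price P = 57.8.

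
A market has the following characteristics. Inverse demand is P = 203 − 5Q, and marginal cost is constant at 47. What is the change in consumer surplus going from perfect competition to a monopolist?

Perfect competition: P = MC = 47, so 203 − 5Q = 47 and Q = 31.2.
CS = ½·(203 − 47)·31.2 = 2433.6.
The monopolist equates marginal revenue to marginal cost: 203 − 10Q = 47, so Q = 15.6. From demand, P = 125.
CS = ½·(203 − 125)·15.6 = 608.4.
Change in consumer surplus: 608.4 − 2433.6 = −1825.2.

CS falls by 1825.2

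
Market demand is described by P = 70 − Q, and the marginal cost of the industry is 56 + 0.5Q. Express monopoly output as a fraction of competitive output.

Q_m/Q_c = 0.6

A monopolist chooses Q where MR = MC. MR = 70 − 2Q; setting this equal to 56 + 0.5Q gives Q = 5.6 and P = 64.4.
Under competition P = MC: 70 − Q = 56 + 0.5Q ⇒ Q = 28/3, P = 182/3.
Ratio Q_m/Q_c = 5.6/(28/3) = 0.6.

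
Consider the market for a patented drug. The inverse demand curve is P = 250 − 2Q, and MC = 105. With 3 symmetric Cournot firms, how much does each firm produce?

With 3 symmetric Cournot firms, each firm's FOC gives 250 − 8q = 105, so q = 18.125, Q = 3·18.125 = 54.375, and P = 141.25.

q_i = 18.125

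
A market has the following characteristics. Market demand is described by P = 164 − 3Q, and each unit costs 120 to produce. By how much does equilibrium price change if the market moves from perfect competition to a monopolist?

Equilibrium price rises by 22

Perfect competition: P = MC = 120, so 164 − 3Q = 120 and Q = 44/3.
Monopoly sets MR = MC: 164 − 6Q = 120 ⇒ Q = 22/3, P = 164 − 3·22/3 = 142.
Change in equilibrium price: 142 − 120 = 22.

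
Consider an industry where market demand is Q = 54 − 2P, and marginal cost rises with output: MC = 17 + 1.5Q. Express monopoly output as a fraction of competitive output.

Inverting demand: P = 27 − 0.5Q.
The monopolist equates marginal revenue to marginal cost: 27 − Q = 17 + 1.5Q, so Q = 4. From demand, P = 25.
Under competition P = MC: 27 − 0.5Q = 17 + 1.5Q ⇒ Q = 5, P = 24.5.
Ratio Q_m/Q_c = 4/5 = 0.8.

Q_m/Q_c = 0.8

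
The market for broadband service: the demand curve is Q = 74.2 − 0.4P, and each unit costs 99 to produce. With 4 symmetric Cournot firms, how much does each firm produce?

Inverting demand: P = 185.5 − 2.5Q.
Cournot with 4 identical firms: the symmetric best-response condition is 185.5 − 12.5q = 99. Each firm produces q = 6.92, total output Q = 27.68, price P = 116.3.

q_i = 6.92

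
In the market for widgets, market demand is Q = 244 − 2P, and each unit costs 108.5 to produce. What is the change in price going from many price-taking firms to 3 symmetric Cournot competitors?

Price rises by 3.375

Inverting demand: P = 122 − 0.5Q.
Perfect competition: P = MC = 108.5, so 122 − 0.5Q = 108.5 and Q = 27.
With 3 symmetric Cournot firms, each firm's FOC gives 122 − 2q = 108.5, so q = 6.75, Q = 3·6.75 = 20.25, and P = 111.875.
Change in price: 111.875 − 108.5 = 3.375.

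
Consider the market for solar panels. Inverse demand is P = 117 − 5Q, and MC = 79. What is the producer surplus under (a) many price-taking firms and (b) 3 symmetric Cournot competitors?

Competition: PS = 0; Cournot: PS = 54.15

Perfect competition: P = MC = 79, so 117 − 5Q = 79 and Q = 7.6.
PS = (79 − 79)·7.6 = 0.
With 3 symmetric Cournot firms, each firm's FOC gives 117 − 20q = 79, so q = 1.9, Q = 3·1.9 = 5.7, and P = 88.5.
PS = (88.5 − 79)·5.7 = 54.15.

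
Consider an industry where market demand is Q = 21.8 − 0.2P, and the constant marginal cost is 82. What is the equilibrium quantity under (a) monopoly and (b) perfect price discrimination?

Monopoly: Q = 2.7; Perfect PD: Q = 5.4

Inverting demand: P = 109 − 5Q.
A monopolist chooses Q where MR = MC. MR = 109 − 10Q; setting this equal to 82 gives Q = 2.7 and P = 95.5.
A perfectly discriminating monopolist sells every unit with P(Q) ≥ MC(Q), so output equals the competitive quantity Q = 5.4. Each buyer pays their reservation price, so CS = 0 and the firm captures all surplus.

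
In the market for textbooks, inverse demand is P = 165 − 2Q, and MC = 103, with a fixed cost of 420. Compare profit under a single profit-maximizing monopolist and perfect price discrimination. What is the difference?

π rises by 480.5

The monopolist equates marginal revenue to marginal cost: 165 − 4Q = 103, so Q = 15.5. From demand, P = 134.
Profit = (134 − 103)·15.5 − 420 = 60.5.
With perfect price discrimination, output is the efficient level Q = 31 (where demand meets MC), but every buyer pays their willingness to pay: CS = 0 and PS = total surplus.
PS equals the full surplus area, 961. Profit = 961 − 420 = 541.
Change in profit: 541 − 60.5 = 480.5.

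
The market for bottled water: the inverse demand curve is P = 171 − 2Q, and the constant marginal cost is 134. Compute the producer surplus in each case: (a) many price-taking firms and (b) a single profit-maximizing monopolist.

Competition: PS = 0; Monopoly: PS = 171.125

Competitive firms price at marginal cost: P = 134, giving Q = 18.5.
PS = (134 − 134)·18.5 = 0.
Monopoly sets MR = MC: 171 − 4Q = 134 ⇒ Q = 9.25, P = 171 − 2·9.25 = 152.5.
PS = (152.5 − 134)·9.25 = 171.125.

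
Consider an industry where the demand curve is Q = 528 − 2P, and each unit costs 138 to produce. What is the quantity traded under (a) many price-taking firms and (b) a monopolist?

Competition: Q = 252; Monopoly: Q = 126

Inverting demand: P = 264 − 0.5Q.
Perfect competition: P = MC = 138, so 264 − 0.5Q = 138 and Q = 252.
A monopolist chooses Q where MR = MC. MR = 264 − Q; setting this equal to 138 gives Q = 126 and P = 201.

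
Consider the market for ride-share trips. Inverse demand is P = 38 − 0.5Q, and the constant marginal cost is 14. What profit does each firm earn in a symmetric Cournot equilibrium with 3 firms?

π_i = 72

Cournot with 3 identical firms: the symmetric best-response condition is 38 − 2q = 14. Each firm produces q = 12, total output Q = 36, price P = 20.
Each firm's profit = (20 − 14)·12 = 72.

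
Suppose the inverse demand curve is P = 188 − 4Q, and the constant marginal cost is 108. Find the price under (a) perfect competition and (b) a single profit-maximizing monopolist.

Competitive firms price at marginal cost: P = 108, giving Q = 20.
Monopoly sets MR = MC: 188 − 8Q = 108 ⇒ Q = 10, P = 188 − 4·10 = 148.

Competition: P = 108; Monopoly: P = 148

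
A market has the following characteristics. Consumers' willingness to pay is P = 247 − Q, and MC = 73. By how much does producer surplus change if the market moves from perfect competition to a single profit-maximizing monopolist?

Perfect competition: P = MC = 73, so 247 − Q = 73 and Q = 174.
PS = (73 − 73)·174 = 0.
Monopoly sets MR = MC: 247 − 2Q = 73 ⇒ Q = 87, P = 247 − 87 = 160.
PS = (160 − 73)·87 = 7569.
Change in producer surplus: 7569 − 0 = 7569.

Producer surplus rises by 7569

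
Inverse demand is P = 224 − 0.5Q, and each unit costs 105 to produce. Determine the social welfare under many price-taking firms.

Under competition P = MC = 105, so Q = (224 − 105)/0.5 = 238.
CS = ½·(224 − 105)·238 = 14161; PS = (105 − 105)·238 = 0; TS = 14161.

TS = 14161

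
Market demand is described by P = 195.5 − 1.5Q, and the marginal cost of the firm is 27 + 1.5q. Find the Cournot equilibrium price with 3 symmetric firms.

With 3 symmetric Cournot firms, each firm's FOC gives 195.5 − 6q = 27 + 1.5q, so q = 337/15, Q = 3·337/15 = 67.4, and P = 94.4.

P = 94.4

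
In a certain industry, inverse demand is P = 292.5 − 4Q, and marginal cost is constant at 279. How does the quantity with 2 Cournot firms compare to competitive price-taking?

Cournot: Q = 2.25; Competition: Q = 3.375

Cournot with 2 identical firms: the symmetric best-response condition is 292.5 − 12q = 279. Each firm produces q = 1.125, total output Q = 2.25, price P = 283.5.
Perfect competition: P = MC = 279, so 292.5 − 4Q = 279 and Q = 3.375.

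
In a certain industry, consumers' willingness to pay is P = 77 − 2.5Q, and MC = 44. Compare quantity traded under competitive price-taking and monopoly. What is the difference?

Perfect competition: P = MC = 44, so 77 − 2.5Q = 44 and Q = 13.2.
A monopolist chooses Q where MR = MC. MR = 77 − 5Q; setting this equal to 44 gives Q = 6.6 and P = 60.5.
Change in quantity traded: 6.6 − 13.2 = −6.6.

Quantity traded falls by 6.6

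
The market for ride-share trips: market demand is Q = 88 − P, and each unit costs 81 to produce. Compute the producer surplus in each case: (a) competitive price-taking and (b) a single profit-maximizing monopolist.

Inverting demand: P = 88 − Q.
Perfect competition: P = MC = 81, so 88 − Q = 81 and Q = 7.
PS = (81 − 81)·7 = 0.
A monopolist chooses Q where MR = MC. MR = 88 − 2Q; setting this equal to 81 gives Q = 3.5 and P = 84.5.
PS = (84.5 − 81)·3.5 = 12.25.

Competition: PS = 0; Monopoly: PS = 12.25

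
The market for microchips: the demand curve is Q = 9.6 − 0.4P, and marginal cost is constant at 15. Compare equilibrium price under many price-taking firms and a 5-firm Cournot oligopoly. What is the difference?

P rises by 1.5

Inverting demand: P = 24 − 2.5Q.
Under competition P = MC = 15, so Q = (24 − 15)/2.5 = 3.6.
In a 5-firm Cournot equilibrium, symmetry and the first-order condition give q = (24 − 15)/(15) = 0.6. So Q = 3 and P = 16.5.
Change in equilibrium price: 16.5 − 15 = 1.5.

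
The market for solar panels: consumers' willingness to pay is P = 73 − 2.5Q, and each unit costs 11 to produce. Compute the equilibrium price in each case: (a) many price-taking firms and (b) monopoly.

Under competition P = MC = 11, so Q = (73 − 11)/2.5 = 24.8.
The monopolist equates marginal revenue to marginal cost: 73 − 5Q = 11, so Q = 12.4. From demand, P = 42.

Competition: P = 11; Monopoly: P = 42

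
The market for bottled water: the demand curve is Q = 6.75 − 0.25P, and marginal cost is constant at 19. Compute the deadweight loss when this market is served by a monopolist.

DWL = 2

Inverting demand: P = 27 − 4Q.
Competitive firms price at marginal cost: P = 19, giving Q = 2.
The monopolist equates marginal revenue to marginal cost: 27 − 8Q = 19, so Q = 1. From demand, P = 23.
DWL is the triangle between Q = 1 and Q = 2: ½·(2 − 1)·(23 − 19) = 2.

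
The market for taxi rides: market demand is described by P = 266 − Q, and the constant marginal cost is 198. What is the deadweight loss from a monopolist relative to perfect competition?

Competitive firms price at marginal cost: P = 198, giving Q = 68.
A monopolist chooses Q where MR = MC. MR = 266 − 2Q; setting this equal to 198 gives Q = 34 and P = 232.
DWL is the triangle between Q = 34 and Q = 68: ½·(68 − 34)·(232 − 198) = 578.

DWL = 578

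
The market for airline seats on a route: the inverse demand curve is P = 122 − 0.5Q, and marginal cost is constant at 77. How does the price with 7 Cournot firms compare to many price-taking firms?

Cournot: P = 82.625; Competition: P = 77

With 7 symmetric Cournot firms, each firm's FOC gives 122 − 4q = 77, so q = 11.25, Q = 7·11.25 = 78.75, and P = 82.625.
Under competition P = MC = 77, so Q = (122 − 77)/0.5 = 90.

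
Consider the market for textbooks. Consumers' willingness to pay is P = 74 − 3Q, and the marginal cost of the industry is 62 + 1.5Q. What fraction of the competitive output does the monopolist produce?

Monopoly sets MR = MC: 74 − 6Q = 62 + 1.5Q ⇒ Q = 1.6, P = 74 − 3·1.6 = 69.2.
Competitive equilibrium sets price equal to marginal cost: 74 − 3Q = 62 + 1.5Q, so Q = 8/3 and P = 66.
Ratio Q_m/Q_c = 1.6/(8/3) = 0.6.

Q_m/Q_c = 0.6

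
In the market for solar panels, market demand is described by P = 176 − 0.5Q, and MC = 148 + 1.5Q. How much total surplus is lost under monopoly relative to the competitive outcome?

Competitive equilibrium sets price equal to marginal cost: 176 − 0.5Q = 148 + 1.5Q, so Q = 14 and P = 169.
A monopolist chooses Q where MR = MC. MR = 176 − Q; setting this equal to 148 + 1.5Q gives Q = 11.2 and P = 170.4.
CS = ½·(176 − 169)·14 = 49; PS = (169·14 − 148·14 − ½·1.5·14²) = 147; TS = 196.
CS = ½·(176 − 170.4)·11.2 = 31.36; PS = (170.4·11.2 − 148·11.2 − ½·1.5·11.2²) = 156.8; TS = 188.16.
DWL = 196 − 188.16 = 7.84.

DWL = 7.84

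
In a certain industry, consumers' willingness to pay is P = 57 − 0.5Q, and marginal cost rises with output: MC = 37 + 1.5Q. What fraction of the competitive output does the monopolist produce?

The monopolist equates marginal revenue to marginal cost: 57 − Q = 37 + 1.5Q, so Q = 8. From demand, P = 53.
Competitive equilibrium sets price equal to marginal cost: 57 − 0.5Q = 37 + 1.5Q, so Q = 10 and P = 52.
Ratio Q_m/Q_c = 8/10 = 0.8.

Q_m/Q_c = 0.8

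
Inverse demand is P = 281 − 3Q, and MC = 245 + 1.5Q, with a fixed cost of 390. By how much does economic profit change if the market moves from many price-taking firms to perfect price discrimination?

Under competition P = MC: 281 − 3Q = 245 + 1.5Q ⇒ Q = 8, P = 257.
Profit = 257·8 − (245·8 + ½·1.5·8²) − 390 = −342.
With perfect price discrimination, output is the efficient level Q = 8 (where demand meets MC), but every buyer pays their willingness to pay: CS = 0 and PS = total surplus.
PS equals the full surplus area, 144. Profit = 144 − 390 = −246.
Change in economic profit: −246 − −342 = 96.

Economic profit rises by 96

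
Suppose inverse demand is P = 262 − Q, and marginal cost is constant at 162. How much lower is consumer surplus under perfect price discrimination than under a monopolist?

The monopolist equates marginal revenue to marginal cost: 262 − 2Q = 162, so Q = 50. From demand, P = 212.
CS = ½·(262 − 212)·50 = 1250.
With perfect price discrimination, output is the efficient level Q = 100 (where demand meets MC), but every buyer pays their willingness to pay: CS = 0 and PS = total surplus.
CS = 0.
Change in consumer surplus: 0 − 1250 = −1250.

CS falls by 1250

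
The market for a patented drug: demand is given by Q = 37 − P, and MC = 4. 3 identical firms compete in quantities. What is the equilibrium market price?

Inverting demand: P = 37 − Q.
With 3 symmetric Cournot firms, each firm's FOC gives 37 − 4q = 4, so q = 8.25, Q = 3·8.25 = 24.75, and P = 12.25.

P = 12.25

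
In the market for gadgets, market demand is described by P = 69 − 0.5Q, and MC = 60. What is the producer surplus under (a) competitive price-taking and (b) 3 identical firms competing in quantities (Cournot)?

Competition: PS = 0; Cournot: PS = 30.375

Under competition P = MC = 60, so Q = (69 − 60)/0.5 = 18.
PS = (60 − 60)·18 = 0.
With 3 symmetric Cournot firms, each firm's FOC gives 69 − 2q = 60, so q = 4.5, Q = 3·4.5 = 13.5, and P = 62.25.
PS = (62.25 − 60)·13.5 = 30.375.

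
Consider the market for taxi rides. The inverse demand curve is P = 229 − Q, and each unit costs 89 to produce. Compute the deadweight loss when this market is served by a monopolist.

Perfect competition: P = MC = 89, so 229 − Q = 89 and Q = 140.
Monopoly sets MR = MC: 229 − 2Q = 89 ⇒ Q = 70, P = 229 − 70 = 159.
DWL is the triangle between Q = 70 and Q = 140: ½·(140 − 70)·(159 − 89) = 2450.

DWL = 2450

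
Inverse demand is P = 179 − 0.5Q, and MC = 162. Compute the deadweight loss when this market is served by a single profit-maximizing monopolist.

Perfect competition: P = MC = 162, so 179 − 0.5Q = 162 and Q = 34.
Monopoly sets MR = MC: 179 − Q = 162 ⇒ Q = 17, P = 179 − 0.5·17 = 170.5.
DWL is the triangle between Q = 17 and Q = 34: ½·(34 − 17)·(170.5 − 162) = 72.25.

DWL = 72.25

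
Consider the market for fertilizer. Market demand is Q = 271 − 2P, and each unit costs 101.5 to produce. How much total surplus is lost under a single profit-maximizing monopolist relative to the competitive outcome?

Inverting demand: P = 135.5 − 0.5Q.
Perfect competition: P = MC = 101.5, so 135.5 − 0.5Q = 101.5 and Q = 68.
Monopoly sets MR = MC: 135.5 − Q = 101.5 ⇒ Q = 34, P = 135.5 − 0.5·34 = 118.5.
DWL is the triangle between Q = 34 and Q = 68: ½·(68 − 34)·(118.5 − 101.5) = 289.

DWL = 289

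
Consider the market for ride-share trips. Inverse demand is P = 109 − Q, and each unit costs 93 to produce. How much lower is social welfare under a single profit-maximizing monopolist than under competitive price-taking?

Social welfare falls by 32

Competitive firms price at marginal cost: P = 93, giving Q = 16.
CS = ½·(109 − 93)·16 = 128; PS = (93 − 93)·16 = 0; TS = 128.
Monopoly sets MR = MC: 109 − 2Q = 93 ⇒ Q = 8, P = 109 − 8 = 101.
CS = ½·(109 − 101)·8 = 32; PS = (101 − 93)·8 = 64; TS = 96.
Change in social welfare: 96 − 128 = −32.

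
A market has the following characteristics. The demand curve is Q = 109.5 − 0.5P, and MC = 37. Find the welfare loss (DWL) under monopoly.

Inverting demand: P = 219 − 2Q.
Competitive firms price at marginal cost: P = 37, giving Q = 91.
Monopoly sets MR = MC: 219 − 4Q = 37 ⇒ Q = 45.5, P = 219 − 2·45.5 = 128.
DWL is the triangle between Q = 45.5 and Q = 91: ½·(91 − 45.5)·(128 − 37) = 2070.25.

DWL = 2070.25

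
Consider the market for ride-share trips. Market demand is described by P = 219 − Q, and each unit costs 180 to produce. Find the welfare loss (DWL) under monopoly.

DWL = 190.125

Perfect competition: P = MC = 180, so 219 − Q = 180 and Q = 39.
Monopoly sets MR = MC: 219 − 2Q = 180 ⇒ Q = 19.5, P = 219 − 19.5 = 199.5.
DWL is the triangle between Q = 19.5 and Q = 39: ½·(39 − 19.5)·(199.5 − 180) = 190.125.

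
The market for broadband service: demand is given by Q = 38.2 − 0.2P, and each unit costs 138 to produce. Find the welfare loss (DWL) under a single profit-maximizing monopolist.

DWL = 70.225

Inverting demand: P = 191 − 5Q.
Competitive firms price at marginal cost: P = 138, giving Q = 10.6.
A monopolist chooses Q where MR = MC. MR = 191 − 10Q; setting this equal to 138 gives Q = 5.3 and P = 164.5.
DWL is the triangle between Q = 5.3 and Q = 10.6: ½·(10.6 − 5.3)·(164.5 − 138) = 70.225.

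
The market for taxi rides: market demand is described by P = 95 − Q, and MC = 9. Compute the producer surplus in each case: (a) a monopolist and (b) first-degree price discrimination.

Monopoly: PS = 1849; Perfect PD: PS = 3698

The monopolist equates marginal revenue to marginal cost: 95 − 2Q = 9, so Q = 43. From demand, P = 52.
PS = (52 − 9)·43 = 1849.
A perfectly discriminating monopolist sells every unit with P(Q) ≥ MC(Q), so output equals the competitive quantity Q = 86. Each buyer pays their reservation price, so CS = 0 and the firm captures all surplus.
PS = ½·(95 − 9)·86 = 3698.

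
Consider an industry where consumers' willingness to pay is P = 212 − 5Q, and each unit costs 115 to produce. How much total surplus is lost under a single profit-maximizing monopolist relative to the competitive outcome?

DWL = 235.225

Competitive firms price at marginal cost: P = 115, giving Q = 19.4.
A monopolist chooses Q where MR = MC. MR = 212 − 10Q; setting this equal to 115 gives Q = 9.7 and P = 163.5.
DWL is the triangle between Q = 9.7 and Q = 19.4: ½·(19.4 − 9.7)·(163.5 − 115) = 235.225.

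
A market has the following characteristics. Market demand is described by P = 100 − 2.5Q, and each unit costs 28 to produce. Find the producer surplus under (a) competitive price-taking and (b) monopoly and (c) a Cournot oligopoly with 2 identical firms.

Competition: PS = 0; Monopoly: PS = 518.4; Cournot: PS = 460.8

Competitive firms price at marginal cost: P = 28, giving Q = 28.8.
PS = (28 − 28)·28.8 = 0.
A monopolist chooses Q where MR = MC. MR = 100 − 5Q; setting this equal to 28 gives Q = 14.4 and P = 64.
PS = (64 − 28)·14.4 = 518.4.
With 2 symmetric Cournot firms, each firm's FOC gives 100 − 7.5q = 28, so q = 9.6, Q = 2·9.6 = 19.2, and P = 52.
PS = (52 − 28)·19.2 = 460.8.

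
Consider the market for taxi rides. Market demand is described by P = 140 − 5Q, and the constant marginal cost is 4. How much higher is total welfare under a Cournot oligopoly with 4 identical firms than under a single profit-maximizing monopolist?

A monopolist chooses Q where MR = MC. MR = 140 − 10Q; setting this equal to 4 gives Q = 13.6 and P = 72.
CS = ½·(140 − 72)·13.6 = 462.4; PS = (72 − 4)·13.6 = 924.8; TS = 1387.2.
In a 4-firm Cournot equilibrium, symmetry and the first-order condition give q = (140 − 4)/(25) = 5.44. So Q = 21.76 and P = 31.2.
CS = ½·(140 − 31.2)·21.76 = 1183.744; PS = (31.2 − 4)·21.76 = 591.872; TS = 1775.616.
Change in total welfare: 1775.616 − 1387.2 = 388.416.

Total welfare rises by 388.416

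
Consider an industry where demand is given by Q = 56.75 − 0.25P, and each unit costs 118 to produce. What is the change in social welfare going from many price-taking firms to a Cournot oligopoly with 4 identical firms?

Inverting demand: P = 227 − 4Q.
Competitive firms price at marginal cost: P = 118, giving Q = 27.25.
CS = ½·(227 − 118)·27.25 = 1485.125; PS = (118 − 118)·27.25 = 0; TS = 1485.125.
With 4 symmetric Cournot firms, each firm's FOC gives 227 − 20q = 118, so q = 5.45, Q = 4·5.45 = 21.8, and P = 139.8.
CS = ½·(227 − 139.8)·21.8 = 950.48; PS = (139.8 − 118)·21.8 = 475.24; TS = 1425.72.
Change in social welfare: 1425.72 − 1485.125 = −59.405.

TS falls by 59.405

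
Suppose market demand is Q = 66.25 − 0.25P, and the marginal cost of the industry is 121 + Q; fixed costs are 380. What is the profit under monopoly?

Profit = 772

Inverting demand: P = 265 − 4Q.
Monopoly sets MR = MC: 265 − 8Q = 121 + Q ⇒ Q = 16, P = 265 − 4·16 = 201.
Profit = 201·16 − (121·16 + ½·1·16²) − 380 = 772.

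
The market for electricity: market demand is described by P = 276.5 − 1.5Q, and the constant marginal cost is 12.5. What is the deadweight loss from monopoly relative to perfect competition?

DWL = 5808

Under competition P = MC = 12.5, so Q = (276.5 − 12.5)/1.5 = 176.
Monopoly sets MR = MC: 276.5 − 3Q = 12.5 ⇒ Q = 88, P = 276.5 − 1.5·88 = 144.5.
DWL is the triangle between Q = 88 and Q = 176: ½·(176 − 88)·(144.5 − 12.5) = 5808.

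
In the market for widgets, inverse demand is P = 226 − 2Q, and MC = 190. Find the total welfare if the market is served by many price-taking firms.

TS = 324

Under competition P = MC = 190, so Q = (226 − 190)/2 = 18.
CS = ½·(226 − 190)·18 = 324; PS = (190 − 190)·18 = 0; TS = 324.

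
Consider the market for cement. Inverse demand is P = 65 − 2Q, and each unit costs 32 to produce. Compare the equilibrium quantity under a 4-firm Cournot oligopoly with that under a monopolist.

Cournot: Q = 13.2; Monopoly: Q = 8.25

With 4 symmetric Cournot firms, each firm's FOC gives 65 − 10q = 32, so q = 3.3, Q = 4·3.3 = 13.2, and P = 38.6.
Monopoly sets MR = MC: 65 − 4Q = 32 ⇒ Q = 8.25, P = 65 − 2·8.25 = 48.5.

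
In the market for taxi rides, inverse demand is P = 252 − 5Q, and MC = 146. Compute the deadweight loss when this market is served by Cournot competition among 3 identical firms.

DWL = 70.225

Perfect competition: P = MC = 146, so 252 − 5Q = 146 and Q = 21.2.
Cournot with 3 identical firms: the symmetric best-response condition is 252 − 20q = 146. Each firm produces q = 5.3, total output Q = 15.9, price P = 172.5.
DWL is the triangle between Q = 15.9 and Q = 21.2: ½·(21.2 − 15.9)·(172.5 − 146) = 70.225.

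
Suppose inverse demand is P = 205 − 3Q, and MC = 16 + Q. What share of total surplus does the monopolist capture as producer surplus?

Monopoly sets MR = MC: 205 − 6Q = 16 + Q ⇒ Q = 27, P = 205 − 3·27 = 124.
CS = ½·(205 − 124)·27 = 1093.5.
PS = P·Q − VC(Q) = 124·27 − (16·27 + ½·1·27²) = 2551.5.
Share captured = PS/TS = 2551.5/3645 = 0.7.

PS/TS = 0.7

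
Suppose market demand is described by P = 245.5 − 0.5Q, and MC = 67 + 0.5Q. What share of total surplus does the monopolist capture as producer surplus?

Monopoly sets MR = MC: 245.5 − Q = 67 + 0.5Q ⇒ Q = 119, P = 245.5 − 0.5·119 = 186.
CS = ½·(245.5 − 186)·119 = 3540.25.
PS = P·Q − VC(Q) = 186·119 − (67·119 + ½·0.5·119²) = 10620.75.
Share captured = PS/TS = 10620.75/14161 = 0.75.

PS/TS = 0.75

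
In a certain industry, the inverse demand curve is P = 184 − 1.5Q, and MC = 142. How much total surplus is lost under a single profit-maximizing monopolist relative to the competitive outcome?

DWL = 147

Competitive firms price at marginal cost: P = 142, giving Q = 28.
A monopolist chooses Q where MR = MC. MR = 184 − 3Q; setting this equal to 142 gives Q = 14 and P = 163.
DWL is the triangle between Q = 14 and Q = 28: ½·(28 − 14)·(163 − 142) = 147.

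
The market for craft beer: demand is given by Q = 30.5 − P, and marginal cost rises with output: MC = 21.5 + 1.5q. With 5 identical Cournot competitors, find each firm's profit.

Inverting demand: P = 30.5 − Q.
Cournot with 5 identical firms: the symmetric best-response condition is 30.5 − 6q = 21.5 + 1.5q. Each firm produces q = 1.2, total output Q = 6, price P = 24.5.
Each firm's profit = 24.5·1.2 − (21.5·1.2 + ½·1.5·1.2²) = 2.52.

π_i = 2.52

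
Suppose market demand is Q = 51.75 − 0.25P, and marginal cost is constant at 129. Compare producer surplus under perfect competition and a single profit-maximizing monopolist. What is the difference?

Inverting demand: P = 207 − 4Q.
Perfect competition: P = MC = 129, so 207 − 4Q = 129 and Q = 19.5.
PS = (129 − 129)·19.5 = 0.
Monopoly sets MR = MC: 207 − 8Q = 129 ⇒ Q = 9.75, P = 207 − 4·9.75 = 168.
PS = (168 − 129)·9.75 = 380.25.
Change in producer surplus: 380.25 − 0 = 380.25.

Producer surplus rises by 380.25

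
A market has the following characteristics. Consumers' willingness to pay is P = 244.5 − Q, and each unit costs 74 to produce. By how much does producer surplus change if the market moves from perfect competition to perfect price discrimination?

Competitive firms price at marginal cost: P = 74, giving Q = 170.5.
PS = (74 − 74)·170.5 = 0.
A perfectly discriminating monopolist sells every unit with P(Q) ≥ MC(Q), so output equals the competitive quantity Q = 170.5. Each buyer pays their reservation price, so CS = 0 and the firm captures all surplus.
PS = ½·(244.5 − 74)·170.5 = 14535.125.
Change in producer surplus: 14535.125 − 0 = 14535.125.

Producer surplus rises by 14535.125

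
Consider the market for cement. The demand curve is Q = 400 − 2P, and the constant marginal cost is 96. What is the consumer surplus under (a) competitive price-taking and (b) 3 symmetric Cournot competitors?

Inverting demand: P = 200 − 0.5Q.
Perfect competition: P = MC = 96, so 200 − 0.5Q = 96 and Q = 208.
CS = ½·(200 − 96)·208 = 10816.
In a 3-firm Cournot equilibrium, symmetry and the first-order condition give q = (200 − 96)/(2) = 52. So Q = 156 and P = 122.
CS = ½·(200 − 122)·156 = 6084.

Competition: CS = 10816; Cournot: CS = 6084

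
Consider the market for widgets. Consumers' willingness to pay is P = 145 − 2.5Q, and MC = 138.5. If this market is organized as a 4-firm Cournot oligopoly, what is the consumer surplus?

With 4 symmetric Cournot firms, each firm's FOC gives 145 − 12.5q = 138.5, so q = 0.52, Q = 4·0.52 = 2.08, and P = 139.8.
CS = ½·(145 − 139.8)·2.08 = 5.408.

CS = 5.408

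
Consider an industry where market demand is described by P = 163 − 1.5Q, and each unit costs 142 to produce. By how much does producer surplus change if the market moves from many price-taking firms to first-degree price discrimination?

Producer surplus rises by 147

Competitive firms price at marginal cost: P = 142, giving Q = 14.
PS = (142 − 142)·14 = 0.
Under first-degree price discrimination the firm charges each unit its demand price and produces up to where P = MC, i.e. Q = 14. Consumer surplus is zero; producer surplus equals total surplus.
PS = ½·(163 − 142)·14 = 147.
Change in producer surplus: 147 − 0 = 147.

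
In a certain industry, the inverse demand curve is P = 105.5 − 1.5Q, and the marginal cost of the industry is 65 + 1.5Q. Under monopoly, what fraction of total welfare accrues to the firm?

Monopoly sets MR = MC: 105.5 − 3Q = 65 + 1.5Q ⇒ Q = 9, P = 105.5 − 1.5·9 = 92.
CS = ½·(105.5 − 92)·9 = 60.75.
PS = P·Q − VC(Q) = 92·9 − (65·9 + ½·1.5·9²) = 182.25.
Share captured = PS/TS = 182.25/243 = 0.75.

PS/TS = 0.75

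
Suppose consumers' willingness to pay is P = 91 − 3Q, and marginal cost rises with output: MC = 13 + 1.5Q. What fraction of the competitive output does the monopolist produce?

A monopolist chooses Q where MR = MC. MR = 91 − 6Q; setting this equal to 13 + 1.5Q gives Q = 10.4 and P = 59.8.
Under competition P = MC: 91 − 3Q = 13 + 1.5Q ⇒ Q = 52/3, P = 39.
Ratio Q_m/Q_c = 10.4/(52/3) = 0.6.

Q_m/Q_c = 0.6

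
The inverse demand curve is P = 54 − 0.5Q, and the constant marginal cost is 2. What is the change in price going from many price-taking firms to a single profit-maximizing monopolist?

P rises by 26

Perfect competition: P = MC = 2, so 54 − 0.5Q = 2 and Q = 104.
The monopolist equates marginal revenue to marginal cost: 54 − Q = 2, so Q = 52. From demand, P = 28.
Change in price: 28 − 2 = 26.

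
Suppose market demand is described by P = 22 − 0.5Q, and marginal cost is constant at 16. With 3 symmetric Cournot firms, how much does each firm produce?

q_i = 3

Cournot with 3 identical firms: the symmetric best-response condition is 22 − 2q = 16. Each firm produces q = 3, total output Q = 9, price P = 17.5.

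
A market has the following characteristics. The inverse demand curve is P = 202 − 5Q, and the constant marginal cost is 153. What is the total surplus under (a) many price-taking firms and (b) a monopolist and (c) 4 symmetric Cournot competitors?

Competition: TS = 240.1; Monopoly: TS = 180.075; Cournot: TS = 230.496

Competitive firms price at marginal cost: P = 153, giving Q = 9.8.
CS = ½·(202 − 153)·9.8 = 240.1; PS = (153 − 153)·9.8 = 0; TS = 240.1.
Monopoly sets MR = MC: 202 − 10Q = 153 ⇒ Q = 4.9, P = 202 − 5·4.9 = 177.5.
CS = ½·(202 − 177.5)·4.9 = 60.025; PS = (177.5 − 153)·4.9 = 120.05; TS = 180.075.
With 4 symmetric Cournot firms, each firm's FOC gives 202 − 25q = 153, so q = 1.96, Q = 4·1.96 = 7.84, and P = 162.8.
CS = ½·(202 − 162.8)·7.84 = 153.664; PS = (162.8 − 153)·7.84 = 76.832; TS = 230.496.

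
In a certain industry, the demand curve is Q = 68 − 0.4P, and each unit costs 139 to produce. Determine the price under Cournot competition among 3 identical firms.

Inverting demand: P = 170 − 2.5Q.
With 3 symmetric Cournot firms, each firm's FOC gives 170 − 10q = 139, so q = 3.1, Q = 3·3.1 = 9.3, and P = 146.75.

P = 146.75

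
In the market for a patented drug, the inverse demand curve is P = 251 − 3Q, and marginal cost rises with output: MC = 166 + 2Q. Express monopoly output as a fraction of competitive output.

Q_m/Q_c = 0.625

A monopolist chooses Q where MR = MC. MR = 251 − 6Q; setting this equal to 166 + 2Q gives Q = 10.625 and P = 219.125.
Under competition P = MC: 251 − 3Q = 166 + 2Q ⇒ Q = 17, P = 200.
Ratio Q_m/Q_c = 10.625/17 = 0.625.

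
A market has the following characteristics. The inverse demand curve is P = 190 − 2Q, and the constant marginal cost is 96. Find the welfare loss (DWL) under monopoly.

DWL = 552.25

Competitive firms price at marginal cost: P = 96, giving Q = 47.
The monopolist equates marginal revenue to marginal cost: 190 − 4Q = 96, so Q = 23.5. From demand, P = 143.
DWL is the triangle between Q = 23.5 and Q = 47: ½·(47 − 23.5)·(143 − 96) = 552.25.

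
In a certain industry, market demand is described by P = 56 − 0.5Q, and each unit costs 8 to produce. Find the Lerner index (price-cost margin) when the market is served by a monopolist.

Lerner index = 0.75

A monopolist chooses Q where MR = MC. MR = 56 − Q; setting this equal to 8 gives Q = 48 and P = 32.
Lerner index = (P − MC)/P = (32 − 8)/32 = 0.75.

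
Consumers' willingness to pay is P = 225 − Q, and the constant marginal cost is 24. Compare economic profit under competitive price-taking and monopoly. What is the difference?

Perfect competition: P = MC = 24, so 225 − Q = 24 and Q = 201.
Profit = (24 − 24)·201 = 0.
The monopolist equates marginal revenue to marginal cost: 225 − 2Q = 24, so Q = 100.5. From demand, P = 124.5.
Profit = (124.5 − 24)·100.5 = 10100.25.
Change in economic profit: 10100.25 − 0 = 10100.25.

Economic profit rises by 10100.25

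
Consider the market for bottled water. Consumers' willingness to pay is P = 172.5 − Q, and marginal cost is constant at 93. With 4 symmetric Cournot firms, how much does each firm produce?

Cournot with 4 identical firms: the symmetric best-response condition is 172.5 − 5q = 93. Each firm produces q = 15.9, total output Q = 63.6, price P = 108.9.

q_i = 15.9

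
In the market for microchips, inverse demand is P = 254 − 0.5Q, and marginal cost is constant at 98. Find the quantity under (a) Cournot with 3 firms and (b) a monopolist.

With 3 symmetric Cournot firms, each firm's FOC gives 254 − 2q = 98, so q = 78, Q = 3·78 = 234, and P = 137.
A monopolist chooses Q where MR = MC. MR = 254 − Q; setting this equal to 98 gives Q = 156 and P = 176.

Cournot: Q = 234; Monopoly: Q = 156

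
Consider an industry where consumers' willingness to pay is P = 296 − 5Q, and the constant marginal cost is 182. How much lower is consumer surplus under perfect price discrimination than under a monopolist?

The monopolist equates marginal revenue to marginal cost: 296 − 10Q = 182, so Q = 11.4. From demand, P = 239.
CS = ½·(296 − 239)·11.4 = 324.9.
A perfectly discriminating monopolist sells every unit with P(Q) ≥ MC(Q), so output equals the competitive quantity Q = 22.8. Each buyer pays their reservation price, so CS = 0 and the firm captures all surplus.
CS = 0.
Change in consumer surplus: 0 − 324.9 = −324.9.

CS falls by 324.9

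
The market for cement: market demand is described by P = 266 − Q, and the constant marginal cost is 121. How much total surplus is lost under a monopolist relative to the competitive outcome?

Perfect competition: P = MC = 121, so 266 − Q = 121 and Q = 145.
Monopoly sets MR = MC: 266 − 2Q = 121 ⇒ Q = 72.5, P = 266 − 72.5 = 193.5.
DWL is the triangle between Q = 72.5 and Q = 145: ½·(145 − 72.5)·(193.5 − 121) = 2628.125.

DWL = 2628.125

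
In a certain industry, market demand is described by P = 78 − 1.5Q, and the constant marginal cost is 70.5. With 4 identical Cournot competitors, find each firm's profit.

Cournot with 4 identical firms: the symmetric best-response condition is 78 − 7.5q = 70.5. Each firm produces q = 1, total output Q = 4, price P = 72.
Each firm's profit = (72 − 70.5)·1 = 1.5.

π_i = 1.5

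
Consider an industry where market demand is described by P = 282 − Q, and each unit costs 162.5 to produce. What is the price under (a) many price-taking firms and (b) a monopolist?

Perfect competition: P = MC = 162.5, so 282 − Q = 162.5 and Q = 119.5.
The monopolist equates marginal revenue to marginal cost: 282 − 2Q = 162.5, so Q = 59.75. From demand, P = 222.25.

Competition: P = 162.5; Monopoly: P = 222.25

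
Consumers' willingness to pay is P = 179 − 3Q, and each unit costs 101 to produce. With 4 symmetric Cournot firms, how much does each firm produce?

Cournot with 4 identical firms: the symmetric best-response condition is 179 − 15q = 101. Each firm produces q = 5.2, total output Q = 20.8, price P = 116.6.

q_i = 5.2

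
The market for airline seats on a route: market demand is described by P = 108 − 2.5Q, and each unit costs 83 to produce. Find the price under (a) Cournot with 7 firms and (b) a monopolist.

In a 7-firm Cournot equilibrium, symmetry and the first-order condition give q = (108 − 83)/(20) = 1.25. So Q = 8.75 and P = 86.125.
Monopoly sets MR = MC: 108 − 5Q = 83 ⇒ Q = 5, P = 108 − 2.5·5 = 95.5.

Cournot: P = 86.125; Monopoly: P = 95.5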